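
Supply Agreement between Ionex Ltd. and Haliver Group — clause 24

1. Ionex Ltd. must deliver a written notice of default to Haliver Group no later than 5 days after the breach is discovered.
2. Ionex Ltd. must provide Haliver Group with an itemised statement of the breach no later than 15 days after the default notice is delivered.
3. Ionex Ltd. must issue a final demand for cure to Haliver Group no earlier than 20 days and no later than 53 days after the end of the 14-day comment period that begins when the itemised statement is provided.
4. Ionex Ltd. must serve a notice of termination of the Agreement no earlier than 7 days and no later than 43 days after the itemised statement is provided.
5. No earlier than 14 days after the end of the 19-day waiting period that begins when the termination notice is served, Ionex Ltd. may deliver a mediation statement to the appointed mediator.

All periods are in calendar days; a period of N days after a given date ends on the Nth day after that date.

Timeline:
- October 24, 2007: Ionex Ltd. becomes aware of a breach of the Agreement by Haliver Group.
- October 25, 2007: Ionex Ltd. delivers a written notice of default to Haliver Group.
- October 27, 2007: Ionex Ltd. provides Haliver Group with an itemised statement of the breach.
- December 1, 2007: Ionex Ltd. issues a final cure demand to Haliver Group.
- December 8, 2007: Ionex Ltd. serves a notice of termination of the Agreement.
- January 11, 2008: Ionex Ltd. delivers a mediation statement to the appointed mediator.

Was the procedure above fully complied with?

Yes

Step 1 — counting 5 days from October 24, 2007 (when the breach is discovered) gives a deadline of October 29, 2007; done October 25, 2007 — timely.
Step 2 — counting 15 days from October 25, 2007 (when the default notice is delivered) gives a deadline of November 9, 2007; completed October 27, 2007, before the deadline.
Step 3 — 20 and 53 days from November 10, 2007 (end of the 14-day comment period, which began when the itemised statement is provided on October 27, 2007) are November 30, 2007 and January 2, 2008 respectively; done December 1, 2007, which is between those dates.
Step 4 — 7 and 43 days from October 27, 2007 (when the itemised statement is provided) are November 3, 2007 and December 9, 2007 respectively; done December 8, 2007, which is between those dates.
Step 5 — must wait 14 days from December 27, 2007 (end of the 19-day waiting period, which began when the termination notice is served on December 8, 2007), so not before January 10, 2008; January 11, 2008 is on or after that date.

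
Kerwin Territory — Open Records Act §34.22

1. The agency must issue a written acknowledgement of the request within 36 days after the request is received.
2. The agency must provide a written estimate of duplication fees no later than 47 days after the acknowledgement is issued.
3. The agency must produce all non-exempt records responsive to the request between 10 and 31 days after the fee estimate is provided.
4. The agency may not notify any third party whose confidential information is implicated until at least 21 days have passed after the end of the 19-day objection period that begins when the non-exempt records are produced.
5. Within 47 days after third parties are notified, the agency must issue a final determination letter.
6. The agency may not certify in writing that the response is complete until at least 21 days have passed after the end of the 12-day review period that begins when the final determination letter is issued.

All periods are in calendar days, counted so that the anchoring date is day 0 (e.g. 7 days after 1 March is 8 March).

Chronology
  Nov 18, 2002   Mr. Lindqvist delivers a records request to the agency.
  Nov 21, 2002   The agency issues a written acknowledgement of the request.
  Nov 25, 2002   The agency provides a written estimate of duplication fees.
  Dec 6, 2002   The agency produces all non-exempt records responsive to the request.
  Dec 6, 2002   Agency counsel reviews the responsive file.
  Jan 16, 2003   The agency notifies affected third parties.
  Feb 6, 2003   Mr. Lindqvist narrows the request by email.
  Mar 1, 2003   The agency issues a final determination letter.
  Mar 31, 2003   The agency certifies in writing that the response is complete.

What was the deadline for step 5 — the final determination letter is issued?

Step 5 runs from Jan 16, 2003, when third parties are notified. 47 days after Jan 16, 2003 is Mar 4, 2003.

Mar 4, 2003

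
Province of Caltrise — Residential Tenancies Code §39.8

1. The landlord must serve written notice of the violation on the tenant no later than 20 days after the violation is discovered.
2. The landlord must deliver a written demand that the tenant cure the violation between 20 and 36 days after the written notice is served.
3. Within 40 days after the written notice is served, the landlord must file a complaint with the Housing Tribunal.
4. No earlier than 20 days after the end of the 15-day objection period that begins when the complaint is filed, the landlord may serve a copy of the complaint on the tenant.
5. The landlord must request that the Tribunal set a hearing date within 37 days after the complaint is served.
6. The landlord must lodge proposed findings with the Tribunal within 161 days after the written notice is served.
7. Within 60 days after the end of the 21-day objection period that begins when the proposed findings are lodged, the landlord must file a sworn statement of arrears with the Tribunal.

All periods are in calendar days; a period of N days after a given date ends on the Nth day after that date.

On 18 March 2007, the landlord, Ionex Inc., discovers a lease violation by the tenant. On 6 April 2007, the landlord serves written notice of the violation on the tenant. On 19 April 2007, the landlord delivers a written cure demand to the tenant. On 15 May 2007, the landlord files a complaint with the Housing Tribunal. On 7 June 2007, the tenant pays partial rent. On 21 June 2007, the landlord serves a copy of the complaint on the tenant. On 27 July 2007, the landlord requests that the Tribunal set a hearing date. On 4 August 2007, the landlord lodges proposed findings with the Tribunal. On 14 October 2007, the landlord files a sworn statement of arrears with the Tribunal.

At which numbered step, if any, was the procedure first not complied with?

Step 1 — counting 20 days from 18 March 2007 (when the violation is discovered) gives a deadline of 7 April 2007; done 6 April 2007 — timely.
Step 2 — 20 and 36 days from 6 April 2007 (when the written notice is served) are 26 April 2007 and 12 May 2007 respectively; done 19 April 2007 — 7 days before the window opened.

Step 2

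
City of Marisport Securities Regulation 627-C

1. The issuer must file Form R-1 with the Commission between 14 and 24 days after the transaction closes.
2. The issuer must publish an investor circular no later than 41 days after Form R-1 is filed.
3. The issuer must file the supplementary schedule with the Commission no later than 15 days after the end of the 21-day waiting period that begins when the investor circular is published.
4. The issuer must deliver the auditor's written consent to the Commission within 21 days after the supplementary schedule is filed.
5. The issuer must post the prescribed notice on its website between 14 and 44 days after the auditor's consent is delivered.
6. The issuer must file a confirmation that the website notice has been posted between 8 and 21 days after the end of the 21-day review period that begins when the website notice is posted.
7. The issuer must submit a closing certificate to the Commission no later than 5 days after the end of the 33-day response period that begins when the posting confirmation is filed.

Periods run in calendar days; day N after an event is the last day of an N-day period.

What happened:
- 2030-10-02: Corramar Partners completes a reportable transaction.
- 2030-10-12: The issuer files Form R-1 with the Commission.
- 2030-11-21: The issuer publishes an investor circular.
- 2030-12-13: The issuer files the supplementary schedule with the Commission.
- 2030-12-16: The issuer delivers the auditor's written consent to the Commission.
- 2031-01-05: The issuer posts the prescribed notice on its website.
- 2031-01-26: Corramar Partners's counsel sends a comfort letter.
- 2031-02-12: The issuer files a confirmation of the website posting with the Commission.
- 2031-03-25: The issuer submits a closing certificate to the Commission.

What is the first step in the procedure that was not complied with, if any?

Step 1 — 14 and 24 days from 2030-10-02 (when the transaction closes) are 2030-10-16 and 2030-10-26 respectively; done 2030-10-12 — 4 days before the window opened.

Step 1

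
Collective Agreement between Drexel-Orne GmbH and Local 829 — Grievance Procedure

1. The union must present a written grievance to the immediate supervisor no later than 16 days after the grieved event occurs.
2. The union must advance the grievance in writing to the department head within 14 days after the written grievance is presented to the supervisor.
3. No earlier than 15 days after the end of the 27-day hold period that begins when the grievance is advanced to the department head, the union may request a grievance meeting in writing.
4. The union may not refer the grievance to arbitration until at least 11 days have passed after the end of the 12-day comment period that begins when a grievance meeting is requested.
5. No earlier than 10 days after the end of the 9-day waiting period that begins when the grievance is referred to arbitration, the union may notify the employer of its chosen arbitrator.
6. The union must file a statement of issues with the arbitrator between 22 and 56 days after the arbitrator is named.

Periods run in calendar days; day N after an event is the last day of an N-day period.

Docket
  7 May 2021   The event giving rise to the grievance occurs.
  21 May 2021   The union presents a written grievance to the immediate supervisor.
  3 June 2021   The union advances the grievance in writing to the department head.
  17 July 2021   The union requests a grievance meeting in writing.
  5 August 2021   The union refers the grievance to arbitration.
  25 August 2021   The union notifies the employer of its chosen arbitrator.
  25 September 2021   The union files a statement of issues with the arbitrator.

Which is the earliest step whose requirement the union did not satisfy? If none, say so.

Step 1: 16 days after 7 May 2021 (when the grieved event occurs) is 23 May 2021; completed 21 May 2021, before the deadline.
Step 2: 14 days after 21 May 2021 (when the written grievance is presented to the supervisor) is 4 June 2021; done 3 June 2021 — timely.
Step 3: the earliest permitted date is 15 days after 30 June 2021 (end of the 27-day hold period, which began when the grievance is advanced to the department head on 3 June 2021), i.e. 15 July 2021; 17 July 2021 is on or after that date.
Step 4: the earliest permitted date is 11 days after 29 July 2021 (end of the 12-day comment period, which began when a grievance meeting is requested on 17 July 2021), i.e. 9 August 2021; 5 August 2021 is 4 days before the earliest permitted date.
The analysis stops there.

Step 4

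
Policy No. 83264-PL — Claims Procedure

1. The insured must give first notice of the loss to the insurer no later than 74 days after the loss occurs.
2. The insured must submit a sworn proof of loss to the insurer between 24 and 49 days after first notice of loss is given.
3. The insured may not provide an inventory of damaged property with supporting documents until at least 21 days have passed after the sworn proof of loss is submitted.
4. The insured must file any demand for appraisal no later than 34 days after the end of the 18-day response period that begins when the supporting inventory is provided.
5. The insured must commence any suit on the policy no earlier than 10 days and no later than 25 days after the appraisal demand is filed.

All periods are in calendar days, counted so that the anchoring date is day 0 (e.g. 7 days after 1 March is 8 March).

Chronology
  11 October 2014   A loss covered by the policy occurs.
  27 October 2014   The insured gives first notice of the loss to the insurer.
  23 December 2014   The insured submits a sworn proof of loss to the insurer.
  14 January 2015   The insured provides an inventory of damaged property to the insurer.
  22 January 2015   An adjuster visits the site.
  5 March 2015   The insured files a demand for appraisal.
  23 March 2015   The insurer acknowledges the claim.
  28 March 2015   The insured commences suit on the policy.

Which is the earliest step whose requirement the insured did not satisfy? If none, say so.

Step 2

(1) due by 11 October 2014 + 74 days = 24 December 2014; done 27 October 2014 — timely.
(2) the permitted window runs from 27 October 2014 + 24 = 20 November 2014 to 27 October 2014 + 49 = 15 December 2014; 23 December 2014 is 8 days past the end of the window.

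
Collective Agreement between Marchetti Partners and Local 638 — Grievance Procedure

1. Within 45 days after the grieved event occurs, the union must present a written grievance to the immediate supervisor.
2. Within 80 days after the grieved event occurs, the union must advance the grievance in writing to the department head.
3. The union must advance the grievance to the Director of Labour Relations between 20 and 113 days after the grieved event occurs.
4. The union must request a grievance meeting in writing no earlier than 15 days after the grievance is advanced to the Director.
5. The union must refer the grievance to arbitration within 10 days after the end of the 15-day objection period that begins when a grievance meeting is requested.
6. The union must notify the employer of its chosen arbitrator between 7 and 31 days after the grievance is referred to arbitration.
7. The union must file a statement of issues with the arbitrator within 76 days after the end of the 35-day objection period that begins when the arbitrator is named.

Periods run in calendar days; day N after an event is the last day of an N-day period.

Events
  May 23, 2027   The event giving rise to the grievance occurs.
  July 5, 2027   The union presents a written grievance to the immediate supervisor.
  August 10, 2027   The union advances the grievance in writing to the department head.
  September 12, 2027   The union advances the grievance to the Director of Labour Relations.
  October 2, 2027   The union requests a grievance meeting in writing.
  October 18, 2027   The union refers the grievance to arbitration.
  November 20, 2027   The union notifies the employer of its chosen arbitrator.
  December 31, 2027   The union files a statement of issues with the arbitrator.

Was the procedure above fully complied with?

Step 1: 45 days after May 23, 2027 (when the grieved event occurs) is July 7, 2027; done July 5, 2027 — timely.
Step 2: 80 days after May 23, 2027 (when the grieved event occurs) is August 11, 2027; done August 10, 2027 — timely.
Step 3: the window is 20–113 days after May 23, 2027 (when the grieved event occurs), so June 12, 2027 through September 13, 2027; done September 12, 2027, which is between those dates.
Step 4: the earliest permitted date is 15 days after September 12, 2027 (when the grievance is advanced to the Director), i.e. September 27, 2027; October 2, 2027 is on or after that date.
Step 5: 10 days after October 17, 2027 (end of the 15-day objection period, which began when a grievance meeting is requested on October 2, 2027) is October 27, 2027; October 18, 2027 is within that limit.
Step 6: the window is 7–31 days after October 18, 2027 (when the grievance is referred to arbitration), so October 25, 2027 through November 18, 2027; done November 20, 2027 — 2 days after the window closed.

No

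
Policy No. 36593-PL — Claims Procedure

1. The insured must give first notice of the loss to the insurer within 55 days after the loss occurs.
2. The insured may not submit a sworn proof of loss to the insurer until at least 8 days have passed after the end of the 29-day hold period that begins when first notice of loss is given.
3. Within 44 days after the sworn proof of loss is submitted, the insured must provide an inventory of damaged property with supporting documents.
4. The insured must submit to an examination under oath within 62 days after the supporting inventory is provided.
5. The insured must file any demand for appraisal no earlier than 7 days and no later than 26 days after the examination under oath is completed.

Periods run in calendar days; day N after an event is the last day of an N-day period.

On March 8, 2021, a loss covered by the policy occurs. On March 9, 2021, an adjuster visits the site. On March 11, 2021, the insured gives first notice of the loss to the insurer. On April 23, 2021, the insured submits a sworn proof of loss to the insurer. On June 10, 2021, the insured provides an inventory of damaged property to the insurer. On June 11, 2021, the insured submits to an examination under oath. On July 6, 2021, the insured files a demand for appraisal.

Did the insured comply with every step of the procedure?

No

Step 1 — counting 55 days from March 8, 2021 (when the loss occurs) gives a deadline of May 2, 2021; done March 11, 2021 — timely.
Step 2 — must wait 8 days from April 9, 2021 (end of the 29-day hold period, which began when first notice of loss is given on March 11, 2021), so not before April 17, 2021; done April 23, 2021 — permitted.
Step 3 — counting 44 days from April 23, 2021 (when the sworn proof of loss is submitted) gives a deadline of June 6, 2021; June 10, 2021 misses that deadline by 4 days.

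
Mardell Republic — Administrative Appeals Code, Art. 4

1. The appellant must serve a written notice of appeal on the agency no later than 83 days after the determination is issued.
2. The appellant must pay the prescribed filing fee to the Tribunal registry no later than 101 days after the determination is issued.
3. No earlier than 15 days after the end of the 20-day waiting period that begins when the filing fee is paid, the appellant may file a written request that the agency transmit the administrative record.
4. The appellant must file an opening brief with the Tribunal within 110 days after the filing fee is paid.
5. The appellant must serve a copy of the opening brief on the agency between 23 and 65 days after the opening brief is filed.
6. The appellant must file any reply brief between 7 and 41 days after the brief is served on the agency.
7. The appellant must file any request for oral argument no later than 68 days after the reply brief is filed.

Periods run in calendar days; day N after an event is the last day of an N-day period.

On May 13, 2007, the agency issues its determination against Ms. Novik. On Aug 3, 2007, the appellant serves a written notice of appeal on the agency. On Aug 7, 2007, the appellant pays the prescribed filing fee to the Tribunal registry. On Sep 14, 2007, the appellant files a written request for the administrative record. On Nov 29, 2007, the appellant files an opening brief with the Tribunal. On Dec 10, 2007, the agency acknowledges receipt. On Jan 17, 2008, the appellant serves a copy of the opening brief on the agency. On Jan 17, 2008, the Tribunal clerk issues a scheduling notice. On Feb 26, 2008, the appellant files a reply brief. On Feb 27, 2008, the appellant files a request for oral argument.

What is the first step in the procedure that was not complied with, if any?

Step 4

Step 1: 83 days after May 13, 2007 (when the determination is issued) is Aug 4, 2007; done Aug 3, 2007 — timely.
Step 2: 101 days after May 13, 2007 (when the determination is issued) is Aug 22, 2007; done Aug 7, 2007 — timely.
Step 3: the earliest permitted date is 15 days after Aug 27, 2007 (end of the 20-day waiting period, which began when the filing fee is paid on Aug 7, 2007), i.e. Sep 11, 2007; Sep 14, 2007 is on or after that date.
Step 4: 110 days after Aug 7, 2007 (when the filing fee is paid) is Nov 25, 2007; done Nov 29, 2007 — 4 days late.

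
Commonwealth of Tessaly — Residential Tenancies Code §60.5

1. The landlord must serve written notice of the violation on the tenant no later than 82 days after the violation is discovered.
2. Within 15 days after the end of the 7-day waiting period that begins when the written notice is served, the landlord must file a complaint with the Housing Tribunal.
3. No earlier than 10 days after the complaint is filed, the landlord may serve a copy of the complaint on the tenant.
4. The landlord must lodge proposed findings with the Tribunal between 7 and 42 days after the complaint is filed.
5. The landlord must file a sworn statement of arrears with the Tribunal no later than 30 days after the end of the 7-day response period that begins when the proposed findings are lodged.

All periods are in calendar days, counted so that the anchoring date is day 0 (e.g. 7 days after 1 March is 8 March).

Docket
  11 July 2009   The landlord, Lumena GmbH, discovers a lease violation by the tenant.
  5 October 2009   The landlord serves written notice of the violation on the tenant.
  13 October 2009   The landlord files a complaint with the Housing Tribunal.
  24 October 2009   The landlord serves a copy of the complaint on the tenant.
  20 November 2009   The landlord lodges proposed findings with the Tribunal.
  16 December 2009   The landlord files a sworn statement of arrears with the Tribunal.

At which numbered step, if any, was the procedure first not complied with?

Step 1

Step 1 — counting 82 days from 11 July 2009 (when the violation is discovered) gives a deadline of 1 October 2009; done 5 October 2009 — 4 days late.
No need to go further; step 1 was not satisfied.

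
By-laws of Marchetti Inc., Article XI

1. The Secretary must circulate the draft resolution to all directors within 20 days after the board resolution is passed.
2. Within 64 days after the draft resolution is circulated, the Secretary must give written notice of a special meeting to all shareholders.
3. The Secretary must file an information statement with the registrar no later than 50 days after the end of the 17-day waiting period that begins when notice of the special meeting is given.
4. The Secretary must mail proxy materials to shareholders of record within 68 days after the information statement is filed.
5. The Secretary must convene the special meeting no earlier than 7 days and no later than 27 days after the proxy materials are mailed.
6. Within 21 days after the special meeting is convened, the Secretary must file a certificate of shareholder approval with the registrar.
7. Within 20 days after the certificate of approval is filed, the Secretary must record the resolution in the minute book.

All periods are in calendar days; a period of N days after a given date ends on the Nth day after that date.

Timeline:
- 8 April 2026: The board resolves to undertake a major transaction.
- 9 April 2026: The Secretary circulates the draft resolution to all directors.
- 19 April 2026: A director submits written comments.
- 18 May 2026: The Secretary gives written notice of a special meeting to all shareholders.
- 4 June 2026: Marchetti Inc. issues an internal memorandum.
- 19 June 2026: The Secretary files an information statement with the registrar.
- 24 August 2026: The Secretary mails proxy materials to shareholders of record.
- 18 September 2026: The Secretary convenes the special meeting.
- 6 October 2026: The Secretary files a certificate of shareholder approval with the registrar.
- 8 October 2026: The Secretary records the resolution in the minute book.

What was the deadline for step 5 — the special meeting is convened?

Step 5 runs from 24 August 2026, when the proxy materials are mailed. The window is 7–27 days after 24 August 2026; it closes on 20 September 2026.

20 September 2026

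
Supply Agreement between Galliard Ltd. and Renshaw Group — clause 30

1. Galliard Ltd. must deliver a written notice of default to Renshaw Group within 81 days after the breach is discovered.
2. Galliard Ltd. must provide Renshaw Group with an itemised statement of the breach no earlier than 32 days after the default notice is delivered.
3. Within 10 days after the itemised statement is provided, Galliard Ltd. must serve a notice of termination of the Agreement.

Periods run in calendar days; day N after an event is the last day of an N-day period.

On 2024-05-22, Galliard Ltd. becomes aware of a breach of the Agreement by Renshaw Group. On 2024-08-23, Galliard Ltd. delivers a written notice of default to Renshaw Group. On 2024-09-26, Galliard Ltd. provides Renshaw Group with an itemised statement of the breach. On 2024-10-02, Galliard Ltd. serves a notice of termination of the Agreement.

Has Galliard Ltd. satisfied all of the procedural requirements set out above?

(1) due by 2024-05-22 + 81 days = 2024-08-11; 2024-08-23 misses that deadline by 12 days.
No need to go further; step 1 was not satisfied.

No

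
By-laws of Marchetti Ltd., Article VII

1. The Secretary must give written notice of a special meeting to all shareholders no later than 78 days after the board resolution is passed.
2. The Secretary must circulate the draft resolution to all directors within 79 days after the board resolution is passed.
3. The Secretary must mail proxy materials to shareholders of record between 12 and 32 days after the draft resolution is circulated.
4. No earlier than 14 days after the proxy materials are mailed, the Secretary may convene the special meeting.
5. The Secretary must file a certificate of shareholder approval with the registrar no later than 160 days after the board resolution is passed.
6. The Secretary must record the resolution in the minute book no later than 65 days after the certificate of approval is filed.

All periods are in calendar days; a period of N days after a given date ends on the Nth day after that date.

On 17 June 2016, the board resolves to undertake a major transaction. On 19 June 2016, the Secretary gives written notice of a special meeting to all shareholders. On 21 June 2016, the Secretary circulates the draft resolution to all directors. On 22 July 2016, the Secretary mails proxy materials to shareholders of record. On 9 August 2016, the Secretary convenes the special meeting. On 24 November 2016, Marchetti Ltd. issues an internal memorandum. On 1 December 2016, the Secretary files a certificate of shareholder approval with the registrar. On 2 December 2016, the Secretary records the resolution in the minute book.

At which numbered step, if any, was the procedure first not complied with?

Step 1 — counting 78 days from 17 June 2016 (when the board resolution is passed) gives a deadline of 3 September 2016; completed 19 June 2016, before the deadline.
Step 2 — counting 79 days from 17 June 2016 (when the board resolution is passed) gives a deadline of 4 September 2016; completed 21 June 2016, before the deadline.
Step 3 — 12 and 32 days from 21 June 2016 (when the draft resolution is circulated) are 3 July 2016 and 23 July 2016 respectively; done 22 July 2016, which is between those dates.
Step 4 — must wait 14 days from 22 July 2016 (when the proxy materials are mailed), so not before 5 August 2016; done 9 August 2016, after the minimum wait.
Step 5 — counting 160 days from 17 June 2016 (when the board resolution is passed) gives a deadline of 24 November 2016; not done until 1 December 2016, 7 days after the deadline.
Later steps need not be reached.

Step 5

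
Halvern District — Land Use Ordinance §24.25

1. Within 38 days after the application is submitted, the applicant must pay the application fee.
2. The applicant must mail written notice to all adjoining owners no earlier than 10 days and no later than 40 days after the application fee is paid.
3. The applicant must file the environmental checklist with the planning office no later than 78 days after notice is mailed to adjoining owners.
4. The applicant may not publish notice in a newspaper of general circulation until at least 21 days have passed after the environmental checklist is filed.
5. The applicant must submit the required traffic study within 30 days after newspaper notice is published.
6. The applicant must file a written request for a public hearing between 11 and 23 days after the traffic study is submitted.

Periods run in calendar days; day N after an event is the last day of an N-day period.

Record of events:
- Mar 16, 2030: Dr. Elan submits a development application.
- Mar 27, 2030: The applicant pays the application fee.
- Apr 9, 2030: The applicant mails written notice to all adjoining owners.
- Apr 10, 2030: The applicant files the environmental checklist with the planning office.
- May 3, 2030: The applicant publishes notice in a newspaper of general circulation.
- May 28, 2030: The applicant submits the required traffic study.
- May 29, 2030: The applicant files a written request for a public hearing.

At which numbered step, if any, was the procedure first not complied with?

Step 6

(1) due by Mar 16, 2030 + 38 days = Apr 23, 2030; done Mar 27, 2030 — timely.
(2) the permitted window runs from Mar 27, 2030 + 10 = Apr 6, 2030 to Mar 27, 2030 + 40 = May 6, 2030; Apr 9, 2030 falls inside that range.
(3) due by Apr 9, 2030 + 78 days = Jun 26, 2030; done Apr 10, 2030 — timely.
(4) permitted from Apr 10, 2030 + 21 days = May 1, 2030 onward; May 3, 2030 is on or after that date.
(5) due by May 3, 2030 + 30 days = Jun 2, 2030; done May 28, 2030 — timely.
(6) the permitted window runs from May 28, 2030 + 11 = Jun 8, 2030 to May 28, 2030 + 23 = Jun 20, 2030; done May 29, 2030 — 10 days before the window opened.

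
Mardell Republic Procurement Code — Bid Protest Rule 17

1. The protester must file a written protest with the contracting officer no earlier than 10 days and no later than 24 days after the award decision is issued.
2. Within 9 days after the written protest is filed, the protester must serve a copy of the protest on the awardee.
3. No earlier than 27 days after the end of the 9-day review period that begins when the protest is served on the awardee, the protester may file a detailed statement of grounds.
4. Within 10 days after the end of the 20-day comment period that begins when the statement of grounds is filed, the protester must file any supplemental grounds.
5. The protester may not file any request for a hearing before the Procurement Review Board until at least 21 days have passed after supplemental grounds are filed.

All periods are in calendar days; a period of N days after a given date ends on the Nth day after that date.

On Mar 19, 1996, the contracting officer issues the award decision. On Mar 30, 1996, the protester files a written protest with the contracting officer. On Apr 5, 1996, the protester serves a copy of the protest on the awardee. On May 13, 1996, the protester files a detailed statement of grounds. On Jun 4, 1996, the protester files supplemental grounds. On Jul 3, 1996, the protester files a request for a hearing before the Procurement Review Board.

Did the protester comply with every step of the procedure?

Step 1 — 10 and 24 days from Mar 19, 1996 (when the award decision is issued) are Mar 29, 1996 and Apr 12, 1996 respectively; done Mar 30, 1996 — within the window.
Step 2 — counting 9 days from Mar 30, 1996 (when the written protest is filed) gives a deadline of Apr 8, 1996; completed Apr 5, 1996, before the deadline.
Step 3 — must wait 27 days from Apr 14, 1996 (end of the 9-day review period, which began when the protest is served on the awardee on Apr 5, 1996), so not before May 11, 1996; May 13, 1996 is on or after that date.
Step 4 — counting 10 days from Jun 2, 1996 (end of the 20-day comment period, which began when the statement of grounds is filed on May 13, 1996) gives a deadline of Jun 12, 1996; done Jun 4, 1996 — timely.
Step 5 — must wait 21 days from Jun 4, 1996 (when supplemental grounds are filed), so not before Jun 25, 1996; done Jul 3, 1996, after the minimum wait.

Yes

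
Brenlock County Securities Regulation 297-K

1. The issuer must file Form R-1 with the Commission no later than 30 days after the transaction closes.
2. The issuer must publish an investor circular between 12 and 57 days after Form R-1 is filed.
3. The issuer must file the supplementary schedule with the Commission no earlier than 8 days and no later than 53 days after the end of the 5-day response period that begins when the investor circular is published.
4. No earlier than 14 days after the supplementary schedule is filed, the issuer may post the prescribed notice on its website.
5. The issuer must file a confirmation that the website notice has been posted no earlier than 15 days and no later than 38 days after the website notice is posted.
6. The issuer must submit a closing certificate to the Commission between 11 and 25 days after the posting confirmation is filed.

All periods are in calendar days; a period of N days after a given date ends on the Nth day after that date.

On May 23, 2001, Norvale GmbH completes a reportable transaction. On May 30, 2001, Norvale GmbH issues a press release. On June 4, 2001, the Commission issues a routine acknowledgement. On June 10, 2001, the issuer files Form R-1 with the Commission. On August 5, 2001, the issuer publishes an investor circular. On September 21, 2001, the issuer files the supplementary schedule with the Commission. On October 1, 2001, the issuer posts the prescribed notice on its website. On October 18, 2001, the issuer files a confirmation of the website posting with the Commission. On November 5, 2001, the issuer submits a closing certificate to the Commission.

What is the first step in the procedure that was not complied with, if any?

Step 1 — counting 30 days from May 23, 2001 (when the transaction closes) gives a deadline of June 22, 2001; completed June 10, 2001, before the deadline.
Step 2 — 12 and 57 days from June 10, 2001 (when Form R-1 is filed) are June 22, 2001 and August 6, 2001 respectively; done August 5, 2001 — within the window.
Step 3 — 8 and 53 days from August 10, 2001 (end of the 5-day response period, which began when the investor circular is published on August 5, 2001) are August 18, 2001 and October 2, 2001 respectively; September 21, 2001 falls inside that range.
Step 4 — must wait 14 days from September 21, 2001 (when the supplementary schedule is filed), so not before October 5, 2001; acted on October 1, 2001, 4 days prematurely.

Step 4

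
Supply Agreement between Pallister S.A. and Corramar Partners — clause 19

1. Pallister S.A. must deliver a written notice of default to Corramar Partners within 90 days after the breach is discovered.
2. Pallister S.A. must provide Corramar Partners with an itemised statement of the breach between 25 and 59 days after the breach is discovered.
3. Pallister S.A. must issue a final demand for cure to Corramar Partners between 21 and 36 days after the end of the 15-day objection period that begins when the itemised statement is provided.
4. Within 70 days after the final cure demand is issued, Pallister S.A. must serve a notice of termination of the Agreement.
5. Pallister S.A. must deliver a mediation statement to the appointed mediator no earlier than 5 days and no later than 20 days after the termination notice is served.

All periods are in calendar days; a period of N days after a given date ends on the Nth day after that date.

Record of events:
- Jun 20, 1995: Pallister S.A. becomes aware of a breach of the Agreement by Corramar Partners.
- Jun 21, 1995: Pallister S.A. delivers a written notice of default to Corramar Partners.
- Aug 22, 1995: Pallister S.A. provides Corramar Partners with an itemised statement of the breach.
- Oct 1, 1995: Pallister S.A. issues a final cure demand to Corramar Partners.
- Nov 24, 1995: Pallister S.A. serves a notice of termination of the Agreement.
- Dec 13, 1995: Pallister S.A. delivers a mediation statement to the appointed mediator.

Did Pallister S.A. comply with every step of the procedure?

No

(1) due by Jun 20, 1995 + 90 days = Sep 18, 1995; done Jun 21, 1995 — timely.
(2) the permitted window runs from Jun 20, 1995 + 25 = Jul 15, 1995 to Jun 20, 1995 + 59 = Aug 18, 1995; done Aug 22, 1995 — 4 days after the window closed.
The procedure was therefore not followed at step 2.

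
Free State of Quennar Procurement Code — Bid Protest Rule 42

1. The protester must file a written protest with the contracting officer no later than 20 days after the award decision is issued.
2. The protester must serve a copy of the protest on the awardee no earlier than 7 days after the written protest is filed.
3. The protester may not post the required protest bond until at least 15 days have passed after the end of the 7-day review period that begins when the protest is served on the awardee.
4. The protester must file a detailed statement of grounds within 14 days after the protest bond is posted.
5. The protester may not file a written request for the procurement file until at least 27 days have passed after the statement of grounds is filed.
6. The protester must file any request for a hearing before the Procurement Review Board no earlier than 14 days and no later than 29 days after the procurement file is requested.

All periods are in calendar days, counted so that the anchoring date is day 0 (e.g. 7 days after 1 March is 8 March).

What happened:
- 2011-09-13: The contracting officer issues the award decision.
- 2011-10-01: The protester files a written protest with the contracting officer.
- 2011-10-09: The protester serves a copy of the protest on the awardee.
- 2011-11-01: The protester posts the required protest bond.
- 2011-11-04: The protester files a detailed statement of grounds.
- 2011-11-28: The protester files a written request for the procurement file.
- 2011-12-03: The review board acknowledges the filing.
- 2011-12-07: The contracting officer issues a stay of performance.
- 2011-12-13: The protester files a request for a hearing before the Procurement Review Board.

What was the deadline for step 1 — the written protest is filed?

Step 1 runs from 2011-09-13, when the award decision is issued. 20 days after 2011-09-13 is 2011-10-03.

2011-10-03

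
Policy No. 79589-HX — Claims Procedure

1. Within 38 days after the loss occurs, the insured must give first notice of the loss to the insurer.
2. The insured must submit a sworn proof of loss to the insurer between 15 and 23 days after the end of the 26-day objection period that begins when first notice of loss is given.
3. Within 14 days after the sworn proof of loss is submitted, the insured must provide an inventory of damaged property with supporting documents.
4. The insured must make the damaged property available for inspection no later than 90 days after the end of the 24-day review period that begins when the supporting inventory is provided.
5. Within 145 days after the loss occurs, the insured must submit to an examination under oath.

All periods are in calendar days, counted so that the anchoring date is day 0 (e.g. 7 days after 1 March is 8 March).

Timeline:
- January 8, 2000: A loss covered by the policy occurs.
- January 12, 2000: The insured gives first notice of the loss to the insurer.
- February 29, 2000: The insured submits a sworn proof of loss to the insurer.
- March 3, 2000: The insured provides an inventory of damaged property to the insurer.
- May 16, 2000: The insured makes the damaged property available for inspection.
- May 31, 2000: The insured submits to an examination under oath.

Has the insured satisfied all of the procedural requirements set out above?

Yes

(1) due by January 8, 2000 + 38 days = February 15, 2000; completed January 12, 2000, before the deadline.
(2) the permitted window runs from February 7, 2000 + 15 = February 22, 2000 to February 7, 2000 + 23 = March 1, 2000; done February 29, 2000, which is between those dates.
(3) due by February 29, 2000 + 14 days = March 14, 2000; done March 3, 2000 — timely.
(4) due by March 27, 2000 + 90 days = June 25, 2000; done May 16, 2000 — timely.
(5) due by January 8, 2000 + 145 days = June 1, 2000; done May 31, 2000 — timely.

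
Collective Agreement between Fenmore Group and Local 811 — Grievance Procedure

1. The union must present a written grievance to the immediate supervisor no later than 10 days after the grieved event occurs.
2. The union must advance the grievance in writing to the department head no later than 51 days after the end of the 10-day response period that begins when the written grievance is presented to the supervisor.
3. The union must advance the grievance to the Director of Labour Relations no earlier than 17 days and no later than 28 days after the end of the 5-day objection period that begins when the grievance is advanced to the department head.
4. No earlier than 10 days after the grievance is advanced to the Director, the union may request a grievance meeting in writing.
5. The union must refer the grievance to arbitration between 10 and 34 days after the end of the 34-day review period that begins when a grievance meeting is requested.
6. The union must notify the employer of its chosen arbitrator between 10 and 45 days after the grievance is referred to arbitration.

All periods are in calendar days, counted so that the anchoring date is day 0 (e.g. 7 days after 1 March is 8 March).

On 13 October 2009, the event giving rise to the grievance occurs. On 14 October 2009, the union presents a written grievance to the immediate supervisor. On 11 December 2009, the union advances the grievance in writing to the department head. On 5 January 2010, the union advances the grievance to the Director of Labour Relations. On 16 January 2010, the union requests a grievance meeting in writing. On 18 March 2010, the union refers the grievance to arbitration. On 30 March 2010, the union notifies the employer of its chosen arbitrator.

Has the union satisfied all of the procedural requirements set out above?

Yes

Step 1: 10 days after 13 October 2009 (when the grieved event occurs) is 23 October 2009; completed 14 October 2009, before the deadline.
Step 2: 51 days after 24 October 2009 (end of the 10-day response period, which began when the written grievance is presented to the supervisor on 14 October 2009) is 14 December 2009; 11 December 2009 is within that limit.
Step 3: the window is 17–28 days after 16 December 2009 (end of the 5-day objection period, which began when the grievance is advanced to the department head on 11 December 2009), so 2 January 2010 through 13 January 2010; done 5 January 2010 — within the window.
Step 4: the earliest permitted date is 10 days after 5 January 2010 (when the grievance is advanced to the Director), i.e. 15 January 2010; done 16 January 2010 — permitted.
Step 5: the window is 10–34 days after 19 February 2010 (end of the 34-day review period, which began when a grievance meeting is requested on 16 January 2010), so 1 March 2010 through 25 March 2010; done 18 March 2010 — within the window.
Step 6: the window is 10–45 days after 18 March 2010 (when the grievance is referred to arbitration), so 28 March 2010 through 2 May 2010; 30 March 2010 falls inside that range.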